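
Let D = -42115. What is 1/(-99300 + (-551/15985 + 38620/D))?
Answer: -134641655/13370044450713 ≈ -1.0070e-5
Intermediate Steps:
1/(-99300 + (-551/15985 + 38620/D)) = 1/(-99300 + (-551/15985 + 38620/(-42115))) = 1/(-99300 + (-551*1/15985 + 38620*(-1/42115))) = 1/(-99300 + (-551/15985 - 7724/8423)) = 1/(-99300 - 128109213/134641655) = 1/(-13370044450713/134641655) = -134641655/13370044450713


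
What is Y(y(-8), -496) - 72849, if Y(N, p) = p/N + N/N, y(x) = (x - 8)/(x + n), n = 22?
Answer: -72414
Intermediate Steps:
y(x) = (-8 + x)/(22 + x) (y(x) = (x - 8)/(x + 22) = (-8 + x)/(22 + x))
Y(N, p) = 1 + p/N (Y(N, p) = p/N + 1 = 1 + p/N)
Y(y(-8), -496) - 72849 = ((-8 - 8)/(22 - 8) - 496)/(((-8 - 8)/(22 - 8))) - 72849 = (-16/14 - 496)/((-16/14)) - 72849 = ((1/14)*(-16) - 496)/(((1/14)*(-16))) - 72849 = (-8/7 - 496)/(-8/7) - 72849 = -7/8*(-3480/7) - 72849 = 435 - 72849 = -72414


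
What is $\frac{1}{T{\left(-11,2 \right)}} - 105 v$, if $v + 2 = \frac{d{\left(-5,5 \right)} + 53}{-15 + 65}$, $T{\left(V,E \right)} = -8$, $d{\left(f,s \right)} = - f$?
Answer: $\frac{3523}{40} \approx 88.075$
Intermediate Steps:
$v = - \frac{21}{25}$ ($v = -2 + \frac{\left(-1\right) \left(-5\right) + 53}{-15 + 65} = -2 + \frac{5 + 53}{50} = -2 + 58 \cdot \frac{1}{50} = -2 + \frac{29}{25} = - \frac{21}{25} \approx -0.84$)
$\frac{1}{T{\left(-11,2 \right)}} - 105 v = \frac{1}{-8} - - \frac{441}{5} = - \frac{1}{8} + \frac{441}{5} = \frac{3523}{40}$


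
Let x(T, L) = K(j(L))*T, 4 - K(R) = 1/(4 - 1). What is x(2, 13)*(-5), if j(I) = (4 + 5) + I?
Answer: -110/3 ≈ -36.667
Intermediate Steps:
j(I) = 9 + I
K(R) = 11/3 (K(R) = 4 - 1/(4 - 1) = 4 - 1/3 = 4 - 1*⅓ = 4 - ⅓ = 11/3)
x(T, L) = 11*T/3
x(2, 13)*(-5) = ((11/3)*2)*(-5) = (22/3)*(-5) = -110/3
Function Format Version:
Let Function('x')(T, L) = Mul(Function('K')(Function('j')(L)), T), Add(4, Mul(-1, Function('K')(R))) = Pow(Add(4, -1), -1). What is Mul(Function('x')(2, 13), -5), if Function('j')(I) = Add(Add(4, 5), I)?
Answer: Rational(-110, 3) ≈ -36.667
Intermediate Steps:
Function('j')(I) = Add(9, I)
Function('K')(R) = Rational(11, 3) (Function('K')(R) = Add(4, Mul(-1, Pow(Add(4, -1), -1))) = Add(4, Mul(-1, Pow(3, -1))) = Add(4, Mul(-1, Rational(1, 3))) = Add(4, Rational(-1, 3)) = Rational(11, 3))
Function('x')(T, L) = Mul(Rational(11, 3), T)
Mul(Function('x')(2, 13), -5) = Mul(Mul(Rational(11, 3), 2), -5) = Mul(Rational(22, 3), -5) = Rational(-110, 3)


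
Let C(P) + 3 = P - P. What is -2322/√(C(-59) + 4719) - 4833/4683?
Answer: -1611/1561 - 387*√131/131 ≈ -34.844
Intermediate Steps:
C(P) = -3 (C(P) = -3 + (P - P) = -3 + 0 = -3)
-2322/√(C(-59) + 4719) - 4833/4683 = -2322/√(-3 + 4719) - 4833/4683 = -2322*√131/786 - 4833*1/4683 = -2322*√131/786 - 1611/1561 = -387*√131/131 - 1611/1561 = -1611/1561 - 387*√131/131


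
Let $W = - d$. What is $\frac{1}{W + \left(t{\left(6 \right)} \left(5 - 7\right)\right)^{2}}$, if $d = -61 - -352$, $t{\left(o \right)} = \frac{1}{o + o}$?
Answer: $- \frac{36}{10475} \approx -0.0034368$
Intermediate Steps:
$t{\left(o \right)} = \frac{1}{2 o}$
$d = 291$ ($d = -61 + 352 = 291$)
$W = -291$ ($W = \left(-1\right) 291 = -291$)
$\frac{1}{W + \left(t{\left(6 \right)} \left(5 - 7\right)\right)^{2}} = \frac{1}{-291 + \left(\frac{1}{2 \cdot 6} \left(5 - 7\right)\right)^{2}} = \frac{1}{-291 + \left(\frac{1}{2} \cdot \frac{1}{6} \left(-2\right)\right)^{2}} = \frac{1}{-291 + \left(\frac{1}{12} \left(-2\right)\right)^{2}} = \frac{1}{-291 + \left(- \frac{1}{6}\right)^{2}} = \frac{1}{-291 + \frac{1}{36}} = \frac{1}{- \frac{10475}{36}} = - \frac{36}{10475}$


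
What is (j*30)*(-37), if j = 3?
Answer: -3330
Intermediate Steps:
(j*30)*(-37) = (3*30)*(-37) = 90*(-37) = -3330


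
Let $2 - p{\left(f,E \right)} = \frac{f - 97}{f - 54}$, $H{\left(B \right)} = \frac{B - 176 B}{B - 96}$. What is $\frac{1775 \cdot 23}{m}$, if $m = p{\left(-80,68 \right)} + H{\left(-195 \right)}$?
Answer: $- \frac{530643350}{1515423} \approx -350.16$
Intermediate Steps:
$H{\left(B \right)} = - \frac{175 B}{-96 + B}$ ($H{\left(B \right)} = \frac{\left(-175\right) B}{-96 + B} = - \frac{175 B}{-96 + B}$)
$p{\left(f,E \right)} = 2 - \frac{-97 + f}{-54 + f}$ ($p{\left(f,E \right)} = 2 - \frac{f - 97}{f - 54} = 2 - \frac{-97 + f}{-54 + f}$)
$m = - \frac{1515423}{12998}$ ($m = \frac{-11 - 80}{-54 - 80} - - \frac{34125}{-96 - 195} = \frac{1}{-134} \left(-91\right) - - \frac{34125}{-291} = \left(- \frac{1}{134}\right) \left(-91\right) - \left(-34125\right) \left(- \frac{1}{291}\right) = \frac{91}{134} - \frac{11375}{97} = - \frac{1515423}{12998} \approx -116.59$)
$\frac{1775 \cdot 23}{m} = \frac{1775 \cdot 23}{- \frac{1515423}{12998}} = 40825 \left(- \frac{12998}{1515423}\right) = - \frac{530643350}{1515423}$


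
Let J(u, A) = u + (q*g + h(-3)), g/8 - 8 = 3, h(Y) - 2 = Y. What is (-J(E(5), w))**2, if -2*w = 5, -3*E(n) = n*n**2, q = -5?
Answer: 2096704/9 ≈ 2.3297e+5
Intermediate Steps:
h(Y) = 2 + Y
g = 88 (g = 64 + 8*3 = 64 + 24 = 88)
E(n) = -n**3/3 (E(n) = -n*n**2/3 = -n**3/3)
w = -5/2 (w = -1/2*5 = -5/2 ≈ -2.5000)
J(u, A) = -441 + u (J(u, A) = u + (-5*88 + (2 - 3)) = u + (-440 - 1) = u - 441 = -441 + u)
(-J(E(5), w))**2 = (-(-441 - 1/3*5**3))**2 = (-(-441 - 1/3*125))**2 = (-(-441 - 125/3))**2 = (-1*(-1448/3))**2 = (1448/3)**2 = 2096704/9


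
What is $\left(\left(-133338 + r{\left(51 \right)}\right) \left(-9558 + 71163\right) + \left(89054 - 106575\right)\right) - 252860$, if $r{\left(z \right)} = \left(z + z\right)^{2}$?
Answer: $-7573619451$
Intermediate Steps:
$r{\left(z \right)} = 4 z^{2}$ ($r{\left(z \right)} = \left(2 z\right)^{2} = 4 z^{2}$)
$\left(\left(-133338 + r{\left(51 \right)}\right) \left(-9558 + 71163\right) + \left(89054 - 106575\right)\right) - 252860 = \left(\left(-133338 + 4 \cdot 51^{2}\right) \left(-9558 + 71163\right) + \left(89054 - 106575\right)\right) - 252860 = \left(\left(-133338 + 4 \cdot 2601\right) 61605 - 17521\right) - 252860 = \left(\left(-133338 + 10404\right) 61605 - 17521\right) - 252860 = \left(\left(-122934\right) 61605 - 17521\right) - 252860 = \left(-7573349070 - 17521\right) - 252860 = -7573366591 - 252860 = -7573619451$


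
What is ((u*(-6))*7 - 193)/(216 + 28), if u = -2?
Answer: -109/244 ≈ -0.44672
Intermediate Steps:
((u*(-6))*7 - 193)/(216 + 28) = (-2*(-6)*7 - 193)/(216 + 28) = (12*7 - 193)/244 = (84 - 193)*(1/244) = -109*1/244 = -109/244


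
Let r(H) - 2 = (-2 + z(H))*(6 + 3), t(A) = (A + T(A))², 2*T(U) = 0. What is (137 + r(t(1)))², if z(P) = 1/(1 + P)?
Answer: 63001/4 ≈ 15750.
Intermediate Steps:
T(U) = 0 (T(U) = (½)*0 = 0)
t(A) = A² (t(A) = (A + 0)² = A²)
r(H) = -16 + 9/(1 + H) (r(H) = 2 + (-2 + 1/(1 + H))*(6 + 3) = 2 + (-2 + 1/(1 + H))*9 = 2 + (-18 + 9/(1 + H)) = -16 + 9/(1 + H))
(137 + r(t(1)))² = (137 + (-7 - 16*1²)/(1 + 1²))² = (137 + (-7 - 16*1)/(1 + 1))² = (137 + (-7 - 16)/2)² = (137 + (½)*(-23))² = (137 - 23/2)² = (251/2)² = 63001/4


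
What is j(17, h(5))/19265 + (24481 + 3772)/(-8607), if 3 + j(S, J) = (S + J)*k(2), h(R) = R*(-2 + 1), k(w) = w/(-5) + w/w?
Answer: -143225762/43635225 ≈ -3.2823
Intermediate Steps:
k(w) = 1 - w/5 (k(w) = w*(-⅕) + 1 = -w/5 + 1 = 1 - w/5)
h(R) = -R (h(R) = R*(-1) = -R)
j(S, J) = -3 + 3*J/5 + 3*S/5 (j(S, J) = -3 + (S + J)*(1 - ⅕*2) = -3 + (J + S)*(1 - ⅖) = -3 + (J + S)*(⅗) = -3 + (3*J/5 + 3*S/5) = -3 + 3*J/5 + 3*S/5)
j(17, h(5))/19265 + (24481 + 3772)/(-8607) = (-3 + 3*(-1*5)/5 + (⅗)*17)/19265 + (24481 + 3772)/(-8607) = (-3 + (⅗)*(-5) + 51/5)*(1/19265) + 28253*(-1/8607) = (-3 - 3 + 51/5)*(1/19265) - 1487/453 = (21/5)*(1/19265) - 1487/453 = 21/96325 - 1487/453 = -143225762/43635225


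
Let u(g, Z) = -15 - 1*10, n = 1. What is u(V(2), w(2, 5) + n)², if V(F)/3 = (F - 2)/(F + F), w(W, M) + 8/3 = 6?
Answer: 625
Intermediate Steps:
w(W, M) = 10/3 (w(W, M) = -8/3 + 6 = 10/3)
V(F) = 3*(-2 + F)/(2*F) (V(F) = 3*((F - 2)/(F + F)) = 3*((-2 + F)/((2*F))) = 3*((-2 + F)*(1/(2*F))) = 3*((-2 + F)/(2*F)) = 3*(-2 + F)/(2*F))
u(g, Z) = -25 (u(g, Z) = -15 - 10 = -25)
u(V(2), w(2, 5) + n)² = (-25)² = 625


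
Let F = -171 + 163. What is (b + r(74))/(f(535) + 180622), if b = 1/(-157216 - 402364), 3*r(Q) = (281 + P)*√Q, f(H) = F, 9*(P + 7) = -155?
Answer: -1/101067982120 + 2311*√74/4876578 ≈ 0.0040766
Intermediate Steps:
F = -8
P = -218/9 (P = -7 + (⅑)*(-155) = -7 - 155/9 = -218/9 ≈ -24.222)
f(H) = -8
r(Q) = 2311*√Q/27 (r(Q) = ((281 - 218/9)*√Q)/3 = (2311*√Q/9)/3 = 2311*√Q/27)
b = -1/559580 (b = 1/(-559580) = -1/559580 ≈ -1.7871e-6)
(b + r(74))/(f(535) + 180622) = (-1/559580 + 2311*√74/27)/(-8 + 180622) = (-1/559580 + 2311*√74/27)/180614 = (-1/559580 + 2311*√74/27)*(1/180614) = -1/101067982120 + 2311*√74/4876578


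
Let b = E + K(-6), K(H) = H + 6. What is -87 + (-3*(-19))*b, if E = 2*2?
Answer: 141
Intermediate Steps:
K(H) = 6 + H
E = 4
b = 4 (b = 4 + (6 - 6) = 4 + 0 = 4)
-87 + (-3*(-19))*b = -87 - 3*(-19)*4 = -87 + 57*4 = -87 + 228 = 141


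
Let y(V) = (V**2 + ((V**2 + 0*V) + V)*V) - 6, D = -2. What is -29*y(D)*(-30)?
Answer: -5220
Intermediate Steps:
y(V) = -6 + V**2 + V*(V + V**2) (y(V) = (V**2 + ((V**2 + 0) + V)*V) - 6 = (V**2 + (V**2 + V)*V) - 6 = (V**2 + (V + V**2)*V) - 6 = (V**2 + V*(V + V**2)) - 6 = -6 + V**2 + V*(V + V**2))
-29*y(D)*(-30) = -29*(-6 + (-2)**3 + 2*(-2)**2)*(-30) = -29*(-6 - 8 + 2*4)*(-30) = -29*(-6 - 8 + 8)*(-30) = -29*(-6)*(-30) = 174*(-30) = -5220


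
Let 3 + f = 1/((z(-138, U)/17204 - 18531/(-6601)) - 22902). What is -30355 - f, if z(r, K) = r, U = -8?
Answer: -1715888137118890/56532951357 ≈ -30352.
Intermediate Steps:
f = -169601322845/56532951357 (f = -3 + 1/((-138/17204 - 18531/(-6601)) - 22902) = -3 + 1/((-138*1/17204 - 18531*(-1/6601)) - 22902) = -3 + 1/((-3/374 + 18531/6601) - 22902) = -3 + 1/(6910791/2468774 - 22902) = -3 + 1/(-56532951357/2468774) = -3 - 2468774/56532951357 = -169601322845/56532951357 ≈ -3.0000)
-30355 - f = -30355 - 1*(-169601322845/56532951357) = -30355 + 169601322845/56532951357 = -1715888137118890/56532951357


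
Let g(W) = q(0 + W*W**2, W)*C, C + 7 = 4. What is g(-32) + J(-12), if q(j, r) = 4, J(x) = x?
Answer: -24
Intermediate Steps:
C = -3 (C = -7 + 4 = -3)
g(W) = -12 (g(W) = 4*(-3) = -12)
g(-32) + J(-12) = -12 - 12 = -24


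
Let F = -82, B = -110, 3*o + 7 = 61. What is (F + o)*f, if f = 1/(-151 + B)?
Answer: 64/261 ≈ 0.24521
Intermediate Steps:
o = 18 (o = -7/3 + (⅓)*61 = -7/3 + 61/3 = 18)
f = -1/261 (f = 1/(-151 - 110) = 1/(-261) = -1/261 ≈ -0.0038314)
(F + o)*f = (-82 + 18)*(-1/261) = -64*(-1/261) = 64/261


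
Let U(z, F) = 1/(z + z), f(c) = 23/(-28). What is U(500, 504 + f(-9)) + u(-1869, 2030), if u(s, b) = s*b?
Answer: -3794069999/1000 ≈ -3.7941e+6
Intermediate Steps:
f(c) = -23/28 (f(c) = 23*(-1/28) = -23/28)
u(s, b) = b*s
U(z, F) = 1/(2*z)
U(500, 504 + f(-9)) + u(-1869, 2030) = (½)/500 + 2030*(-1869) = (½)*(1/500) - 3794070 = 1/1000 - 3794070 = -3794069999/1000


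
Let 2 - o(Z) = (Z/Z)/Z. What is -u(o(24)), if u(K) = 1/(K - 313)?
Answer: 24/7465 ≈ 0.0032150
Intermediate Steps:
o(Z) = 2 - 1/Z (o(Z) = 2 - Z/Z/Z = 2 - 1/Z)
u(K) = 1/(-313 + K)
-u(o(24)) = -1/(-313 + (2 - 1/24)) = -1/(-313 + 47/24) = -1/(-7465/24) = -1*(-24/7465) = 24/7465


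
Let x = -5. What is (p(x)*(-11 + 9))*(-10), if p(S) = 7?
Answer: 140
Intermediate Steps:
(p(x)*(-11 + 9))*(-10) = (7*(-11 + 9))*(-10) = (7*(-2))*(-10) = -14*(-10) = 140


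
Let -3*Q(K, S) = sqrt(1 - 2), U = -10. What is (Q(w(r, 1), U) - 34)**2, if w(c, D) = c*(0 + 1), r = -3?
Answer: (102 + I)**2/9 ≈ 1155.9 + 22.667*I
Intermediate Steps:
w(c, D) = c (w(c, D) = c*1 = c)
Q(K, S) = -I/3 (Q(K, S) = -sqrt(1 - 2)/3 = -I/3)
(Q(w(r, 1), U) - 34)**2 = (-I/3 - 34)**2 = (-34 - I/3)**2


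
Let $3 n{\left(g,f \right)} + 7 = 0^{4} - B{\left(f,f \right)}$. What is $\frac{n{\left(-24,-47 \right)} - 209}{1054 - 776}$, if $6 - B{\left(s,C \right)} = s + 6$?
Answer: $- \frac{227}{278} \approx -0.81655$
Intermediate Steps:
$B{\left(s,C \right)} = - s$ ($B{\left(s,C \right)} = 6 - \left(s + 6\right) = 6 - \left(6 + s\right) = - s$)
$n{\left(g,f \right)} = - \frac{7}{3} + \frac{f}{3}$ ($n{\left(g,f \right)} = - \frac{7}{3} + \frac{0^{4} - - f}{3} = - \frac{7}{3} + \frac{0 + f}{3} = - \frac{7}{3} + \frac{f}{3}$)
$\frac{n{\left(-24,-47 \right)} - 209}{1054 - 776} = \frac{\left(- \frac{7}{3} + \frac{1}{3} \left(-47\right)\right) - 209}{1054 - 776} = \frac{\left(- \frac{7}{3} - \frac{47}{3}\right) - 209}{278} = \left(-18 - 209\right) \frac{1}{278} = \left(-227\right) \frac{1}{278} = - \frac{227}{278}$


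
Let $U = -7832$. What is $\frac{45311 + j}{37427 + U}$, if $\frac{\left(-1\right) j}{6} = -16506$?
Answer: $\frac{144347}{29595} \approx 4.8774$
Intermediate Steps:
$j = 99036$ ($j = \left(-6\right) \left(-16506\right) = 99036$)
$\frac{45311 + j}{37427 + U} = \frac{45311 + 99036}{37427 - 7832} = \frac{144347}{29595}$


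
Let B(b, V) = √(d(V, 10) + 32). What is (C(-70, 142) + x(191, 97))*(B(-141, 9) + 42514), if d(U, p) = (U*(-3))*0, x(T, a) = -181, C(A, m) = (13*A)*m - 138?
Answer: -5507221046 - 518156*√2 ≈ -5.5080e+9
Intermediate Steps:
C(A, m) = -138 + 13*A*m (C(A, m) = 13*A*m - 138 = -138 + 13*A*m)
d(U, p) = 0 (d(U, p) = -3*U*0 = 0)
B(b, V) = 4*√2 (B(b, V) = √(0 + 32) = √32 = 4*√2)
(C(-70, 142) + x(191, 97))*(B(-141, 9) + 42514) = ((-138 + 13*(-70)*142) - 181)*(4*√2 + 42514) = ((-138 - 129220) - 181)*(42514 + 4*√2) = (-129358 - 181)*(42514 + 4*√2) = -129539*(42514 + 4*√2) = -5507221046 - 518156*√2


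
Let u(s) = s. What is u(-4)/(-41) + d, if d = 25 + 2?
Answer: 1111/41 ≈ 27.098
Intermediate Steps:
d = 27
u(-4)/(-41) + d = -4/(-41) + 27 = -1/41*(-4) + 27 = 4/41 + 27 = 1111/41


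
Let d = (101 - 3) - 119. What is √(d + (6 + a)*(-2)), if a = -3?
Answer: 3*I*√3 ≈ 5.1962*I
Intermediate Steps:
d = -21 (d = 98 - 119 = -21)
√(d + (6 + a)*(-2)) = √(-21 + (6 - 3)*(-2)) = √(-21 + 3*(-2)) = √(-21 - 6) = √(-27) = 3*I*√3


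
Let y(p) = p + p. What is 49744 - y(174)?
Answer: 49396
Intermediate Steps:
y(p) = 2*p
49744 - y(174) = 49744 - 2*174 = 49744 - 1*348 = 49744 - 348 = 49396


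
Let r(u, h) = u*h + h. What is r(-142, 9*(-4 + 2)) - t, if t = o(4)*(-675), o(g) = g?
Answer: 5238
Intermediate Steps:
r(u, h) = h + h*u (r(u, h) = h*u + h = h + h*u)
t = -2700 (t = 4*(-675) = -2700)
r(-142, 9*(-4 + 2)) - t = (9*(-4 + 2))*(1 - 142) - 1*(-2700) = (9*(-2))*(-141) + 2700 = -18*(-141) + 2700 = 2538 + 2700 = 5238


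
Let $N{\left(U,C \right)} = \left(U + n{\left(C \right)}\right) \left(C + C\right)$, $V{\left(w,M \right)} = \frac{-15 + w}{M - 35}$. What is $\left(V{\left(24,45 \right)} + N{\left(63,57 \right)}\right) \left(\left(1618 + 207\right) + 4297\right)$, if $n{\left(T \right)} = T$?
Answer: $\frac{418772349}{5} \approx 8.3754 \cdot 10^{7}$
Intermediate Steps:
$V{\left(w,M \right)} = \frac{-15 + w}{-35 + M}$
$N{\left(U,C \right)} = 2 C \left(C + U\right)$ ($N{\left(U,C \right)} = \left(U + C\right) \left(C + C\right) = \left(C + U\right) 2 C = 2 C \left(C + U\right)$)
$\left(V{\left(24,45 \right)} + N{\left(63,57 \right)}\right) \left(\left(1618 + 207\right) + 4297\right) = \left(\frac{-15 + 24}{-35 + 45} + 2 \cdot 57 \left(57 + 63\right)\right) \left(\left(1618 + 207\right) + 4297\right) = \left(\frac{1}{10} \cdot 9 + 2 \cdot 57 \cdot 120\right) \left(1825 + 4297\right) = \left(\frac{1}{10} \cdot 9 + 13680\right) 6122 = \left(\frac{9}{10} + 13680\right) 6122 = \frac{136809}{10} \cdot 6122 = \frac{418772349}{5}$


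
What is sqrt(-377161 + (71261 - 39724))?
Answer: 2*I*sqrt(86406) ≈ 587.9*I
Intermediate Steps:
sqrt(-377161 + (71261 - 39724)) = sqrt(-377161 + 31537) = sqrt(-345624) = 2*I*sqrt(86406)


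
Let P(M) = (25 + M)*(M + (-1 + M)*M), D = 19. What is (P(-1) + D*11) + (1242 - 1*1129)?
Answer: 346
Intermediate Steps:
P(M) = (25 + M)*(M + M*(-1 + M))
(P(-1) + D*11) + (1242 - 1*1129) = ((-1)²*(25 - 1) + 19*11) + (1242 - 1*1129) = (1*24 + 209) + (1242 - 1129) = (24 + 209) + 113 = 233 + 113 = 346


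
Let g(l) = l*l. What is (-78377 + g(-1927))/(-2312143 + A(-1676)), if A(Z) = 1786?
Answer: -3634952/2310357 ≈ -1.5733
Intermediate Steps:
g(l) = l**2
(-78377 + g(-1927))/(-2312143 + A(-1676)) = (-78377 + (-1927)**2)/(-2312143 + 1786) = (-78377 + 3713329)/(-2310357) = 3634952*(-1/2310357) = -3634952/2310357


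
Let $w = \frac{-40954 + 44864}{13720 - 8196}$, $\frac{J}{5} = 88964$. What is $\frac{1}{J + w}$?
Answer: $\frac{2762}{1228594795} \approx 2.2481 \cdot 10^{-6}$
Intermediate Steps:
$J = 444820$ ($J = 5 \cdot 88964 = 444820$)
$w = \frac{1955}{2762}$ ($w = \frac{3910}{5524} = 3910 \cdot \frac{1}{5524} = \frac{1955}{2762} \approx 0.70782$)
$\frac{1}{J + w} = \frac{1}{444820 + \frac{1955}{2762}} = \frac{1}{\frac{1228594795}{2762}} = \frac{2762}{1228594795}$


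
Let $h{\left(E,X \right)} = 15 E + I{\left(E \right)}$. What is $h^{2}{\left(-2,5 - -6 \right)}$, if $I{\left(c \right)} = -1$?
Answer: $961$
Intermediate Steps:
$h{\left(E,X \right)} = -1 + 15 E$ ($h{\left(E,X \right)} = 15 E - 1 = -1 + 15 E$)
$h^{2}{\left(-2,5 - -6 \right)} = \left(-1 + 15 \left(-2\right)\right)^{2} = \left(-1 - 30\right)^{2} = \left(-31\right)^{2} = 961$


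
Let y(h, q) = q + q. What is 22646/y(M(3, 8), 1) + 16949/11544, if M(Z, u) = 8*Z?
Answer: 130729661/11544 ≈ 11324.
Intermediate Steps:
y(h, q) = 2*q
22646/y(M(3, 8), 1) + 16949/11544 = 22646/((2*1)) + 16949/11544 = 22646/2 + 16949*(1/11544) = 22646*(½) + 16949/11544 = 11323 + 16949/11544 = 130729661/11544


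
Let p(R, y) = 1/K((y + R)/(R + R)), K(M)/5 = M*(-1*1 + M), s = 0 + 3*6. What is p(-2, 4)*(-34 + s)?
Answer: -64/15 ≈ -4.2667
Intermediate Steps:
s = 18 (s = 0 + 18 = 18)
K(M) = 5*M*(-1 + M) (K(M) = 5*(M*(-1*1 + M)) = 5*(M*(-1 + M)) = 5*M*(-1 + M))
p(R, y) = 2*R/(5*(-1 + (R + y)/(2*R))*(R + y)) (p(R, y) = 1/(5*((y + R)/(R + R))*(-1 + (y + R)/(R + R))) = 1/(5*((R + y)/((2*R)))*(-1 + (R + y)/((2*R)))) = 1/(5*((R + y)*(1/(2*R)))*(-1 + (R + y)*(1/(2*R)))) = 1/(5*((R + y)/(2*R))*(-1 + (R + y)/(2*R))) = 1/(5*(-1 + (R + y)/(2*R))*(R + y)/(2*R)) = 1*(2*R/(5*(-1 + (R + y)/(2*R))*(R + y))) = 2*R/(5*(-1 + (R + y)/(2*R))*(R + y)))
p(-2, 4)*(-34 + s) = (-⅘*(-2)²/((-2 + 4)*(-2 - 1*4)))*(-34 + 18) = -⅘*4/(2*(-2 - 4))*(-16) = -⅘*4*½/(-6)*(-16) = -⅘*4*½*(-⅙)*(-16) = (4/15)*(-16) = -64/15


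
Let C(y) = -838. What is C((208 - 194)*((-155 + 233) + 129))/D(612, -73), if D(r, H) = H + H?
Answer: 419/73 ≈ 5.7397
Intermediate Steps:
D(r, H) = 2*H
C((208 - 194)*((-155 + 233) + 129))/D(612, -73) = -838/(2*(-73)) = -838/(-146) = -838*(-1/146) = 419/73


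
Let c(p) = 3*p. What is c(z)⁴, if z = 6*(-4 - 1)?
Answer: 65610000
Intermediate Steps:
z = -30 (z = 6*(-5) = -30)
c(z)⁴ = (3*(-30))⁴ = (-90)⁴ = 65610000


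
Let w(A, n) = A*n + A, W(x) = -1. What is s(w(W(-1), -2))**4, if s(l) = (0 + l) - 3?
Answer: 16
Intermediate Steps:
w(A, n) = A + A*n
s(l) = -3 + l (s(l) = l - 3 = -3 + l)
s(w(W(-1), -2))**4 = (-3 - (1 - 2))**4 = (-3 - 1*(-1))**4 = (-3 + 1)**4 = (-2)**4 = 16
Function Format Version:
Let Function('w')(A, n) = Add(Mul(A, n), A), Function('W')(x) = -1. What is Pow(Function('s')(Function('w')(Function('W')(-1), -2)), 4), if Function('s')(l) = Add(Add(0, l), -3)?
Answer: 16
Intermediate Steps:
Function('w')(A, n) = Add(A, Mul(A, n))
Function('s')(l) = Add(-3, l) (Function('s')(l) = Add(l, -3) = Add(-3, l))
Pow(Function('s')(Function('w')(Function('W')(-1), -2)), 4) = Pow(Add(-3, Mul(-1, Add(1, -2))), 4) = Pow(Add(-3, Mul(-1, -1)), 4) = Pow(Add(-3, 1), 4) = Pow(-2, 4) = 16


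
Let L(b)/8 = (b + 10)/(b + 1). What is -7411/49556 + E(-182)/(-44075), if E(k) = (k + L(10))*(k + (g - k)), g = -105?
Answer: -2635532807/4805197540 ≈ -0.54848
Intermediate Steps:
L(b) = 8*(10 + b)/(1 + b) (L(b) = 8*((b + 10)/(b + 1)) = 8*((10 + b)/(1 + b)) = 8*(10 + b)/(1 + b))
E(k) = -16800/11 - 105*k (E(k) = (k + 8*(10 + 10)/(1 + 10))*(k + (-105 - k)) = (k + 8*20/11)*(-105) = (k + 8*(1/11)*20)*(-105) = (k + 160/11)*(-105) = (160/11 + k)*(-105) = -16800/11 - 105*k)
-7411/49556 + E(-182)/(-44075) = -7411/49556 + (-16800/11 - 105*(-182))/(-44075) = -7411*1/49556 + (-16800/11 + 19110)*(-1/44075) = -7411/49556 + (193410/11)*(-1/44075) = -7411/49556 - 38682/96965 = -2635532807/4805197540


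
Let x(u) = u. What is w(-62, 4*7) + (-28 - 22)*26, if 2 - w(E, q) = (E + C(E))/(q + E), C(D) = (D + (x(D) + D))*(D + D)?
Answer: -10565/17 ≈ -621.47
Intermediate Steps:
C(D) = 6*D² (C(D) = (D + (D + D))*(D + D) = (D + 2*D)*(2*D) = (3*D)*(2*D) = 6*D²)
w(E, q) = 2 - (E + 6*E²)/(E + q) (w(E, q) = 2 - (E + 6*E²)/(q + E) = 2 - (E + 6*E²)/(E + q))
w(-62, 4*7) + (-28 - 22)*26 = (-62 - 6*(-62)² + 2*(4*7))/(-62 + 4*7) + (-28 - 22)*26 = (-62 - 6*3844 + 2*28)/(-62 + 28) - 50*26 = (-62 - 23064 + 56)/(-34) - 1300 = -1/34*(-23070) - 1300 = 11535/17 - 1300 = -10565/17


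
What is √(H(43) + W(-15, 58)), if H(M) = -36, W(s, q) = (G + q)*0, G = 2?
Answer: 6*I ≈ 6.0*I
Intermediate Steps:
W(s, q) = 0 (W(s, q) = (2 + q)*0 = 0)
√(H(43) + W(-15, 58)) = √(-36 + 0) = √(-36) = 6*I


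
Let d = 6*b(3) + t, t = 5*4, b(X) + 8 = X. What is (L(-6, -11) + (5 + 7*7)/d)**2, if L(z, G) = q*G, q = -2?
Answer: 6889/25 ≈ 275.56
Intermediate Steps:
b(X) = -8 + X
t = 20
L(z, G) = -2*G
d = -10 (d = 6*(-8 + 3) + 20 = 6*(-5) + 20 = -30 + 20 = -10)
(L(-6, -11) + (5 + 7*7)/d)**2 = (-2*(-11) + (5 + 7*7)/(-10))**2 = (22 + (5 + 49)*(-1/10))**2 = (22 + 54*(-1/10))**2 = (22 - 27/5)**2 = (83/5)**2 = 6889/25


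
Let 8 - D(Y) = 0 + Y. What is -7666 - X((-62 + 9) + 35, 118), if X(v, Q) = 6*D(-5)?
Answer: -7744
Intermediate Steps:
D(Y) = 8 - Y (D(Y) = 8 - (0 + Y) = 8 - Y)
X(v, Q) = 78 (X(v, Q) = 6*(8 - 1*(-5)) = 6*(8 + 5) = 6*13 = 78)
-7666 - X((-62 + 9) + 35, 118) = -7666 - 1*78 = -7666 - 78 = -7744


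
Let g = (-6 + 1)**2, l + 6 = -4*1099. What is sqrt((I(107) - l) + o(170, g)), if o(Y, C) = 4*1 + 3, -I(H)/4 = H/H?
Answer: sqrt(4405) ≈ 66.370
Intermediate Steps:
l = -4402 (l = -6 - 4*1099 = -6 - 4396 = -4402)
I(H) = -4 (I(H) = -4*H/H = -4*1 = -4)
g = 25 (g = (-5)**2 = 25)
o(Y, C) = 7 (o(Y, C) = 4 + 3 = 7)
sqrt((I(107) - l) + o(170, g)) = sqrt((-4 - 1*(-4402)) + 7) = sqrt((-4 + 4402) + 7) = sqrt(4398 + 7) = sqrt(4405)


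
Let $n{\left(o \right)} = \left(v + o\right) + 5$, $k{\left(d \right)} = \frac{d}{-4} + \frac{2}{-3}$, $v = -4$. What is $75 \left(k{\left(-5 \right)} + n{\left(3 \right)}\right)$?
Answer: $\frac{1375}{4} \approx 343.75$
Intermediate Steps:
$k{\left(d \right)} = - \frac{2}{3} - \frac{d}{4}$ ($k{\left(d \right)} = d \left(- \frac{1}{4}\right) + 2 \left(- \frac{1}{3}\right) = - \frac{d}{4} - \frac{2}{3} = - \frac{2}{3} - \frac{d}{4}$)
$n{\left(o \right)} = 1 + o$ ($n{\left(o \right)} = \left(-4 + o\right) + 5 = 1 + o$)
$75 \left(k{\left(-5 \right)} + n{\left(3 \right)}\right) = 75 \left(\left(- \frac{2}{3} - - \frac{5}{4}\right) + \left(1 + 3\right)\right) = 75 \left(\left(- \frac{2}{3} + \frac{5}{4}\right) + 4\right) = 75 \left(\frac{7}{12} + 4\right) = 75 \cdot \frac{55}{12} = \frac{1375}{4}$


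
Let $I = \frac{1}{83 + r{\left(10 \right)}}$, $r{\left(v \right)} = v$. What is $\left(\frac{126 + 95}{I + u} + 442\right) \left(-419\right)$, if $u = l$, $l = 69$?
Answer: $- \frac{1197212471}{6418} \approx -1.8654 \cdot 10^{5}$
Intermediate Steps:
$u = 69$
$I = \frac{1}{93}$ ($I = \frac{1}{83 + 10} = \frac{1}{93} \approx 0.010753$)
$\left(\frac{126 + 95}{I + u} + 442\right) \left(-419\right) = \left(\frac{126 + 95}{\frac{1}{93} + 69} + 442\right) \left(-419\right) = \left(\frac{221}{\frac{6418}{93}} + 442\right) \left(-419\right) = \left(221 \cdot \frac{93}{6418} + 442\right) \left(-419\right) = \left(\frac{20553}{6418} + 442\right) \left(-419\right) = \frac{2857309}{6418} \left(-419\right) = - \frac{1197212471}{6418}$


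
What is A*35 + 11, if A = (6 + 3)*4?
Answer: 1271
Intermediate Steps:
A = 36 (A = 9*4 = 36)
A*35 + 11 = 36*35 + 11 = 1260 + 11 = 1271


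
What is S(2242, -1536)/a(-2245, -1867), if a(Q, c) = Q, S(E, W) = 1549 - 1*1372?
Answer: -177/2245 ≈ -0.078842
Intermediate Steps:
S(E, W) = 177 (S(E, W) = 1549 - 1372 = 177)
S(2242, -1536)/a(-2245, -1867) = 177/(-2245) = 177*(-1/2245) = -177/2245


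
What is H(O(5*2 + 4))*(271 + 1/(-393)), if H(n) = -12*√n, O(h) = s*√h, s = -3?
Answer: -426008*I*√3*14^(¼)/131 ≈ -10895.0*I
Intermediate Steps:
O(h) = -3*√h
H(O(5*2 + 4))*(271 + 1/(-393)) = (-12*I*√3*(5*2 + 4)^(¼))*(271 + 1/(-393)) = (-12*I*√3*(10 + 4)^(¼))*(271 - 1/393) = -12*I*√3*14^(¼)*(106502/393) = -426008*I*√3*14^(¼)/131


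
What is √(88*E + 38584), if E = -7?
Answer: 4*√2373 ≈ 194.85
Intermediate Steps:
√(88*E + 38584) = √(88*(-7) + 38584) = √(-616 + 38584) = √37968 = 4*√2373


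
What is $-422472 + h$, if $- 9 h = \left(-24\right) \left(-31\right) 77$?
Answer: $- \frac{1286512}{3} \approx -4.2884 \cdot 10^{5}$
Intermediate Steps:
$h = - \frac{19096}{3}$ ($h = - \frac{\left(-24\right) \left(-31\right) 77}{9} = - \frac{744 \cdot 77}{9} = \left(- \frac{1}{9}\right) 57288 = - \frac{19096}{3} \approx -6365.3$)
$-422472 + h = -422472 - \frac{19096}{3} = - \frac{1286512}{3}$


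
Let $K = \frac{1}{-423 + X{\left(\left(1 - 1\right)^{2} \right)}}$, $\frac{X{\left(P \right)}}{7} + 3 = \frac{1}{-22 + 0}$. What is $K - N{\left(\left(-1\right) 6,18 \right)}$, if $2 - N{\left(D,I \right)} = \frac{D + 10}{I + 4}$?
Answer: $- \frac{195742}{107525} \approx -1.8204$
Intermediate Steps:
$X{\left(P \right)} = - \frac{469}{22}$ ($X{\left(P \right)} = -21 + \frac{7}{-22 + 0} = -21 + \frac{7}{-22} = -21 + 7 \left(- \frac{1}{22}\right) = -21 - \frac{7}{22} = - \frac{469}{22}$)
$N{\left(D,I \right)} = 2 - \frac{10 + D}{4 + I}$ ($N{\left(D,I \right)} = 2 - \frac{D + 10}{I + 4} = 2 - \frac{10 + D}{4 + I}$)
$K = - \frac{22}{9775}$ ($K = \frac{1}{-423 - \frac{469}{22}} = \frac{1}{- \frac{9775}{22}} = - \frac{22}{9775} \approx -0.0022506$)
$K - N{\left(\left(-1\right) 6,18 \right)} = - \frac{22}{9775} - \frac{-2 - \left(-1\right) 6 + 2 \cdot 18}{4 + 18} = - \frac{22}{9775} - \frac{-2 - -6 + 36}{22} = - \frac{22}{9775} - \frac{-2 + 6 + 36}{22} = - \frac{22}{9775} - \frac{1}{22} \cdot 40 = - \frac{22}{9775} - \frac{20}{11} = - \frac{195742}{107525}$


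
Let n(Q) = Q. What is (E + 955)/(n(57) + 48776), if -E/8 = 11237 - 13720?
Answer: 20819/48833 ≈ 0.42633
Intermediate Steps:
E = 19864 (E = -8*(11237 - 13720) = -8*(-2483) = 19864)
(E + 955)/(n(57) + 48776) = (19864 + 955)/(57 + 48776) = 20819/48833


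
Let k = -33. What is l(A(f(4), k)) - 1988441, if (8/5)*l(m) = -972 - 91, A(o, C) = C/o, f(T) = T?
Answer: -15912843/8 ≈ -1.9891e+6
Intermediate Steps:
l(m) = -5315/8 (l(m) = 5*(-972 - 91)/8 = (5/8)*(-1063) = -5315/8)
l(A(f(4), k)) - 1988441 = -5315/8 - 1988441 = -15912843/8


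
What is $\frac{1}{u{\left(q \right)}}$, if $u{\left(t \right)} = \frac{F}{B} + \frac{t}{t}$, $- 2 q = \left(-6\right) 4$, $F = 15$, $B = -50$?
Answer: $\frac{10}{7} \approx 1.4286$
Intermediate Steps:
$q = 12$ ($q = - \frac{\left(-6\right) 4}{2} = \left(- \frac{1}{2}\right) \left(-24\right) = 12$)
$u{\left(t \right)} = \frac{7}{10}$ ($u{\left(t \right)} = \frac{15}{-50} + \frac{t}{t} = 15 \left(- \frac{1}{50}\right) + 1 = - \frac{3}{10} + 1 = \frac{7}{10}$)
$\frac{1}{u{\left(q \right)}} = \frac{1}{\frac{7}{10}} = \frac{10}{7}$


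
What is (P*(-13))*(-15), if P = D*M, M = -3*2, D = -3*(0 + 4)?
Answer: 14040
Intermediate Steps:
D = -12 (D = -3*4 = -12)
M = -6
P = 72 (P = -12*(-6) = 72)
(P*(-13))*(-15) = (72*(-13))*(-15) = -936*(-15) = 14040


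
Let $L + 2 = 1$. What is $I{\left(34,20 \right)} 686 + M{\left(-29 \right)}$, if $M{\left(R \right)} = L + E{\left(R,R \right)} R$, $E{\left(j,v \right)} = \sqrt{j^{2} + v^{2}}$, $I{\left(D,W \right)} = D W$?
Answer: $466479 - 841 \sqrt{2} \approx 4.6529 \cdot 10^{5}$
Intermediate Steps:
$L = -1$ ($L = -2 + 1 = -1$)
$M{\left(R \right)} = -1 + R \sqrt{2} \sqrt{R^{2}}$ ($M{\left(R \right)} = -1 + \sqrt{R^{2} + R^{2}} R = -1 + \sqrt{2 R^{2}} R = -1 + \sqrt{2} \sqrt{R^{2}} R = -1 + R \sqrt{2} \sqrt{R^{2}}$)
$I{\left(34,20 \right)} 686 + M{\left(-29 \right)} = 34 \cdot 20 \cdot 686 - \left(1 + 29 \sqrt{2} \sqrt{\left(-29\right)^{2}}\right) = 680 \cdot 686 - \left(1 + 29 \sqrt{2} \sqrt{841}\right) = 466480 - \left(1 + 29 \sqrt{2} \cdot 29\right) = 466480 - \left(1 + 841 \sqrt{2}\right) = 466479 - 841 \sqrt{2}$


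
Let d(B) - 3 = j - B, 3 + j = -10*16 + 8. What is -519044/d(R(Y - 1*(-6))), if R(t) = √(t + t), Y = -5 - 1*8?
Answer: 39447344/11559 - 259522*I*√14/11559 ≈ 3412.7 - 84.007*I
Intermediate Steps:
Y = -13 (Y = -5 - 8 = -13)
j = -155 (j = -3 + (-10*16 + 8) = -3 + (-160 + 8) = -3 - 152 = -155)
R(t) = √2*√t (R(t) = √(2*t) = √2*√t)
d(B) = -152 - B (d(B) = 3 + (-155 - B) = -152 - B)
-519044/d(R(Y - 1*(-6))) = -519044/(-152 - √2*√(-13 - 1*(-6))) = -519044/(-152 - √2*√(-13 + 6)) = -519044/(-152 - √2*√(-7)) = -519044/(-152 - √2*I*√7) = -519044/(-152 - I*√14)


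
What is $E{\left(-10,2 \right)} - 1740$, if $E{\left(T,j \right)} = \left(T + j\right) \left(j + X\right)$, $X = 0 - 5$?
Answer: $-1716$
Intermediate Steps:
$X = -5$
$E{\left(T,j \right)} = \left(-5 + j\right) \left(T + j\right)$ ($E{\left(T,j \right)} = \left(T + j\right) \left(j - 5\right) = \left(T + j\right) \left(-5 + j\right) = \left(-5 + j\right) \left(T + j\right)$)
$E{\left(-10,2 \right)} - 1740 = \left(2^{2} - -50 - 10 - 20\right) - 1740 = \left(4 + 50 - 10 - 20\right) - 1740 = 24 - 1740 = -1716$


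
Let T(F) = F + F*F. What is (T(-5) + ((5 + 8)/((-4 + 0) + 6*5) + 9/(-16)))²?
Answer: 101761/256 ≈ 397.50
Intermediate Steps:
T(F) = F + F²
(T(-5) + ((5 + 8)/((-4 + 0) + 6*5) + 9/(-16)))² = (-5*(1 - 5) + ((5 + 8)/((-4 + 0) + 6*5) + 9/(-16)))² = (-5*(-4) + (13/(-4 + 30) + 9*(-1/16)))² = (20 + (13/26 - 9/16))² = (20 + (13*(1/26) - 9/16))² = (20 + (½ - 9/16))² = (20 - 1/16)² = (319/16)² = 101761/256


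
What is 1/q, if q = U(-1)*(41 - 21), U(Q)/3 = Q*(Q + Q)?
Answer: 1/120 ≈ 0.0083333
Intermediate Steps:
U(Q) = 6*Q² (U(Q) = 3*(Q*(Q + Q)) = 3*(Q*(2*Q)) = 3*(2*Q²) = 6*Q²)
q = 120 (q = (6*(-1)²)*(41 - 21) = (6*1)*20 = 6*20 = 120)
1/q = 1/120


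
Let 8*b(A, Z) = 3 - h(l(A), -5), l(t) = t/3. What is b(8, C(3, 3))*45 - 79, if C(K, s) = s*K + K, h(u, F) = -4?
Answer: -317/8 ≈ -39.625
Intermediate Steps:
l(t) = t/3 (l(t) = t*(⅓) = t/3)
C(K, s) = K + K*s (C(K, s) = K*s + K = K + K*s)
b(A, Z) = 7/8 (b(A, Z) = (3 - 1*(-4))/8 = (3 + 4)/8 = (⅛)*7 = 7/8)
b(8, C(3, 3))*45 - 79 = (7/8)*45 - 79 = 315/8 - 79 = -317/8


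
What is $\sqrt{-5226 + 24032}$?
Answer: $\sqrt{18806} \approx 137.14$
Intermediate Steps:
$\sqrt{-5226 + 24032} = \sqrt{18806}$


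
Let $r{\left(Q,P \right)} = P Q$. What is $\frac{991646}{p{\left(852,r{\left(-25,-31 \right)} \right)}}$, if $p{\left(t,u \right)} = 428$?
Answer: $\frac{495823}{214} \approx 2316.9$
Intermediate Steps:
$\frac{991646}{p{\left(852,r{\left(-25,-31 \right)} \right)}} = \frac{991646}{428} = 991646 \cdot \frac{1}{428} = \frac{495823}{214}$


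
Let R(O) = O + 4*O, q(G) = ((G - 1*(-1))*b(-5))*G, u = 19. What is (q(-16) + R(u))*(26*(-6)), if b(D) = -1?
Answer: 22620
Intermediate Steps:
q(G) = G*(-1 - G) (q(G) = ((G - 1*(-1))*(-1))*G = ((G + 1)*(-1))*G = ((1 + G)*(-1))*G = (-1 - G)*G = G*(-1 - G))
R(O) = 5*O
(q(-16) + R(u))*(26*(-6)) = (-1*(-16)*(1 - 16) + 5*19)*(26*(-6)) = (-1*(-16)*(-15) + 95)*(-156) = (-240 + 95)*(-156) = -145*(-156) = 22620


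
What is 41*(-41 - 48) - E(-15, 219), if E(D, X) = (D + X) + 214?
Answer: -4067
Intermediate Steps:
E(D, X) = 214 + D + X
41*(-41 - 48) - E(-15, 219) = 41*(-41 - 48) - (214 - 15 + 219) = 41*(-89) - 1*418 = -3649 - 418 = -4067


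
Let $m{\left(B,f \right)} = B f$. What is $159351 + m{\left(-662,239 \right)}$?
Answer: $1133$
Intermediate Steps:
$159351 + m{\left(-662,239 \right)} = 159351 - 158218 = 1133$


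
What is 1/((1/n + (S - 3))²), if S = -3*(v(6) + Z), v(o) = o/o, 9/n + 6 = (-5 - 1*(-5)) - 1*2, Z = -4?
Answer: 81/2116 ≈ 0.038280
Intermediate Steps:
n = -9/8 (n = 9/(-6 + ((-5 - 1*(-5)) - 1*2)) = 9/(-6 + ((-5 + 5) - 2)) = 9/(-6 + (0 - 2)) = 9/(-6 - 2) = 9/(-8) = 9*(-⅛) = -9/8 ≈ -1.1250)
v(o) = 1
S = 9 (S = -3*(1 - 4) = -3*(-3) = 9)
1/((1/n + (S - 3))²) = 1/((1/(-9/8) + (9 - 3))²) = 1/((-8/9 + 6)²) = 1/((46/9)²) = 1/(2116/81) = 81/2116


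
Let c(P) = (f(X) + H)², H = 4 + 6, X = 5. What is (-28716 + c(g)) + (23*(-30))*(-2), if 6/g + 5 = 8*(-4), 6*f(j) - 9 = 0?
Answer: -108815/4 ≈ -27204.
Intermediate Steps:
f(j) = 3/2 (f(j) = 3/2 + (⅙)*0 = 3/2 + 0 = 3/2)
H = 10
g = -6/37 (g = 6/(-5 + 8*(-4)) = 6/(-5 - 32) = 6/(-37) = 6*(-1/37) = -6/37 ≈ -0.16216)
c(P) = 529/4 (c(P) = (3/2 + 10)² = (23/2)² = 529/4)
(-28716 + c(g)) + (23*(-30))*(-2) = (-28716 + 529/4) + (23*(-30))*(-2) = -114335/4 - 690*(-2) = -114335/4 + 1380 = -108815/4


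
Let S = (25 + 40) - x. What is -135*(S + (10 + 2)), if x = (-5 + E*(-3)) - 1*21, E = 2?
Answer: -14715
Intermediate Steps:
x = -32 (x = (-5 + 2*(-3)) - 1*21 = (-5 - 6) - 21 = -11 - 21 = -32)
S = 97 (S = (25 + 40) - 1*(-32) = 65 + 32 = 97)
-135*(S + (10 + 2)) = -135*(97 + (10 + 2)) = -135*(97 + 12) = -135*109 = -14715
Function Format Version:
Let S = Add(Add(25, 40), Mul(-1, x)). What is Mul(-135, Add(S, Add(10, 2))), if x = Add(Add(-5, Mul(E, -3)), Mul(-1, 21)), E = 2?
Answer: -14715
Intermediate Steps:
x = -32 (x = Add(Add(-5, Mul(2, -3)), Mul(-1, 21)) = Add(Add(-5, -6), -21) = Add(-11, -21) = -32)
S = 97 (S = Add(Add(25, 40), Mul(-1, -32)) = Add(65, 32) = 97)
Mul(-135, Add(S, Add(10, 2))) = Mul(-135, Add(97, Add(10, 2))) = Mul(-135, Add(97, 12)) = Mul(-135, 109) = -14715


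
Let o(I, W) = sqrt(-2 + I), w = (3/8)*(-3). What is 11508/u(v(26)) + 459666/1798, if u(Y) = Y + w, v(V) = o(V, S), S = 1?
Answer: 359765613/436015 + 491008*sqrt(6)/485 ≈ 3305.0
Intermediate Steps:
w = -9/8 (w = (3*(1/8))*(-3) = (3/8)*(-3) = -9/8 ≈ -1.1250)
v(V) = sqrt(-2 + V)
u(Y) = -9/8 + Y (u(Y) = Y - 9/8 = -9/8 + Y)
11508/u(v(26)) + 459666/1798 = 11508/(-9/8 + sqrt(-2 + 26)) + 459666/1798 = 11508/(-9/8 + sqrt(24)) + 459666*(1/1798) = 11508/(-9/8 + 2*sqrt(6)) + 229833/899 = 229833/899 + 11508/(-9/8 + 2*sqrt(6))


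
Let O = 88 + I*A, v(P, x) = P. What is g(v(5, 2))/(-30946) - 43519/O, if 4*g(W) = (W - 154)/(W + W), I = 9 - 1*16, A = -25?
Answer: -53869519773/325551920 ≈ -165.47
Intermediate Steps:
I = -7 (I = 9 - 16 = -7)
g(W) = (-154 + W)/(8*W) (g(W) = ((W - 154)/(W + W))/4 = ((-154 + W)/((2*W)))/4 = ((-154 + W)*(1/(2*W)))/4 = ((-154 + W)/(2*W))/4 = (-154 + W)/(8*W))
O = 263 (O = 88 - 7*(-25) = 88 + 175 = 263)
g(v(5, 2))/(-30946) - 43519/O = ((⅛)*(-154 + 5)/5)/(-30946) - 43519/263 = ((⅛)*(⅕)*(-149))*(-1/30946) - 43519*1/263 = -149/40*(-1/30946) - 43519/263 = 149/1237840 - 43519/263 = -53869519773/325551920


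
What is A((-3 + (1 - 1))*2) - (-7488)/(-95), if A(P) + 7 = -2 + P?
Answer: -8913/95 ≈ -93.821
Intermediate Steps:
A(P) = -9 + P (A(P) = -7 + (-2 + P) = -9 + P)
A((-3 + (1 - 1))*2) - (-7488)/(-95) = (-9 + (-3 + (1 - 1))*2) - (-7488)/(-95) = (-9 + (-3 + 0)*2) - (-7488)*(-1)/95 = (-9 - 3*2) - 72*104/95 = (-9 - 6) - 7488/95 = -15 - 7488/95 = -8913/95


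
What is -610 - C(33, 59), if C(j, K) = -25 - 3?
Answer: -582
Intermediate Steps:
C(j, K) = -28
-610 - C(33, 59) = -610 - 1*(-28) = -610 + 28 = -582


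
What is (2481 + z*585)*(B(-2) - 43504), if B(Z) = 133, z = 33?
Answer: -944880606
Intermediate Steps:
(2481 + z*585)*(B(-2) - 43504) = (2481 + 33*585)*(133 - 43504) = (2481 + 19305)*(-43371) = 21786*(-43371) = -944880606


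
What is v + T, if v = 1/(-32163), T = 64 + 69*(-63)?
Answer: -137754130/32163 ≈ -4283.0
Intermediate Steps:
T = -4283 (T = 64 - 4347 = -4283)
v = -1/32163 ≈ -3.1092e-5
v + T = -1/32163 - 4283 = -137754130/32163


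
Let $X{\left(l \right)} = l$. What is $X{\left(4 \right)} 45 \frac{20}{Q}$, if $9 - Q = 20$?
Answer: $- \frac{3600}{11} \approx -327.27$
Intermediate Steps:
$Q = -11$ ($Q = 9 - 20 = -11$)
$X{\left(4 \right)} 45 \frac{20}{Q} = 4 \cdot 45 \frac{20}{-11} = 180 \cdot 20 \left(- \frac{1}{11}\right) = 180 \left(- \frac{20}{11}\right) = - \frac{3600}{11}$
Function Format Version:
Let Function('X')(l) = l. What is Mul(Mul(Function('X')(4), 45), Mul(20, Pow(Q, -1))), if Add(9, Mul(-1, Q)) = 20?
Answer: Rational(-3600, 11) ≈ -327.27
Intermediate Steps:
Q = -11 (Q = Add(9, Mul(-1, 20)) = Add(9, -20) = -11)
Mul(Mul(Function('X')(4), 45), Mul(20, Pow(Q, -1))) = Mul(Mul(4, 45), Mul(20, Pow(-11, -1))) = Mul(180, Mul(20, Rational(-1, 11))) = Mul(180, Rational(-20, 11)) = Rational(-3600, 11)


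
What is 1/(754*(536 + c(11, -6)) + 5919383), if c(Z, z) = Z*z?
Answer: 1/6273763 ≈ 1.5939e-7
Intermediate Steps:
1/(754*(536 + c(11, -6)) + 5919383) = 1/(754*(536 + 11*(-6)) + 5919383) = 1/(754*(536 - 66) + 5919383) = 1/(754*470 + 5919383) = 1/(354380 + 5919383) = 1/6273763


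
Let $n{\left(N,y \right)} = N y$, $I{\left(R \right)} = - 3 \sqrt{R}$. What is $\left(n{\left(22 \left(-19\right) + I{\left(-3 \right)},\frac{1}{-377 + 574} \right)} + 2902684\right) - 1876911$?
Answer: $\frac{202076863}{197} - \frac{3 i \sqrt{3}}{197} \approx 1.0258 \cdot 10^{6} - 0.026376 i$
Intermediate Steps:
$\left(n{\left(22 \left(-19\right) + I{\left(-3 \right)},\frac{1}{-377 + 574} \right)} + 2902684\right) - 1876911 = \left(\frac{22 \left(-19\right) - 3 \sqrt{-3}}{-377 + 574} + 2902684\right) - 1876911 = \left(\frac{-418 - 3 i \sqrt{3}}{197} + 2902684\right) - 1876911 = \left(\left(-418 - 3 i \sqrt{3}\right) \frac{1}{197} + 2902684\right) - 1876911 = \left(\left(- \frac{418}{197} - \frac{3 i \sqrt{3}}{197}\right) + 2902684\right) - 1876911 = \left(\frac{571828330}{197} - \frac{3 i \sqrt{3}}{197}\right) - 1876911 = \frac{202076863}{197} - \frac{3 i \sqrt{3}}{197}$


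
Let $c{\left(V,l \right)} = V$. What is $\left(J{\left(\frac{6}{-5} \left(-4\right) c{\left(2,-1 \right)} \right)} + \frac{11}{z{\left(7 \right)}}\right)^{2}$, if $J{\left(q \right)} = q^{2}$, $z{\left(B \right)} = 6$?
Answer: $\frac{198781801}{22500} \approx 8834.8$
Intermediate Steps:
$\left(J{\left(\frac{6}{-5} \left(-4\right) c{\left(2,-1 \right)} \right)} + \frac{11}{z{\left(7 \right)}}\right)^{2} = \left(\left(\frac{6}{-5} \left(-4\right) 2\right)^{2} + \frac{11}{6}\right)^{2} = \left(\left(6 \left(- \frac{1}{5}\right) \left(-4\right) 2\right)^{2} + 11 \cdot \frac{1}{6}\right)^{2} = \left(\left(\left(- \frac{6}{5}\right) \left(-4\right) 2\right)^{2} + \frac{11}{6}\right)^{2} = \left(\left(\frac{24}{5} \cdot 2\right)^{2} + \frac{11}{6}\right)^{2} = \left(\left(\frac{48}{5}\right)^{2} + \frac{11}{6}\right)^{2} = \left(\frac{2304}{25} + \frac{11}{6}\right)^{2} = \left(\frac{14099}{150}\right)^{2} = \frac{198781801}{22500}$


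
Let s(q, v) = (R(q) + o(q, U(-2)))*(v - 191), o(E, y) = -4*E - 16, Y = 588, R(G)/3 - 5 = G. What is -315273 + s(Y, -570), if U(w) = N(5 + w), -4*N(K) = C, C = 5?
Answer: 132956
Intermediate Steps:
N(K) = -5/4 (N(K) = -¼*5 = -5/4)
U(w) = -5/4
R(G) = 15 + 3*G
o(E, y) = -16 - 4*E
s(q, v) = (-1 - q)*(-191 + v) (s(q, v) = ((15 + 3*q) + (-16 - 4*q))*(v - 191) = (-1 - q)*(-191 + v))
-315273 + s(Y, -570) = -315273 + (191 - 1*(-570) + 191*588 - 1*588*(-570)) = -315273 + (191 + 570 + 112308 + 335160) = -315273 + 448229 = 132956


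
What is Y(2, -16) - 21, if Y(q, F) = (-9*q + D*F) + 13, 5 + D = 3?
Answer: 6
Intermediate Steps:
D = -2 (D = -5 + 3 = -2)
Y(q, F) = 13 - 9*q - 2*F (Y(q, F) = (-9*q - 2*F) + 13 = 13 - 9*q - 2*F)
Y(2, -16) - 21 = (13 - 9*2 - 2*(-16)) - 21 = (13 - 18 + 32) - 21 = 27 - 21 = 6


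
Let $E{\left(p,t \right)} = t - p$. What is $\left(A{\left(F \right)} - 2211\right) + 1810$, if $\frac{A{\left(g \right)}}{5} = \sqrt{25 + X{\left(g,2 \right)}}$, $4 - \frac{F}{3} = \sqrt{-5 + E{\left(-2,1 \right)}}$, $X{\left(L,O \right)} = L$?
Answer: $-401 + 5 \sqrt{37 - 3 i \sqrt{2}} \approx -370.54 - 1.7409 i$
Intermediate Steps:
$F = 12 - 3 i \sqrt{2}$ ($F = 12 - 3 \sqrt{-5 + \left(1 - -2\right)} = 12 - 3 \sqrt{-5 + \left(1 + 2\right)} = 12 - 3 \sqrt{-5 + 3} = 12 - 3 \sqrt{-2} = 12 - 3 i \sqrt{2} \approx 12.0 - 4.2426 i$)
$A{\left(g \right)} = 5 \sqrt{25 + g}$
$\left(A{\left(F \right)} - 2211\right) + 1810 = \left(5 \sqrt{25 + \left(12 - 3 i \sqrt{2}\right)} - 2211\right) + 1810 = \left(5 \sqrt{37 - 3 i \sqrt{2}} - 2211\right) + 1810 = \left(-2211 + 5 \sqrt{37 - 3 i \sqrt{2}}\right) + 1810 = -401 + 5 \sqrt{37 - 3 i \sqrt{2}}$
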